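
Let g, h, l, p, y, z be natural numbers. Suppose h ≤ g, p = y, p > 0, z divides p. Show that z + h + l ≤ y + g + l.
z divides p and p > 0, so z ≤ p. Since p = y, z ≤ y. Because h ≤ g, h + l ≤ g + l. z ≤ y, so z + h + l ≤ y + g + l.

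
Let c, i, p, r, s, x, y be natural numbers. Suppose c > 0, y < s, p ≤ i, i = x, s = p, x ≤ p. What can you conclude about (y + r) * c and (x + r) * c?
(y + r) * c < (x + r) * c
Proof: i = x and p ≤ i, so p ≤ x. x ≤ p, so p = x. Since s = p and y < s, y < p. p = x, so y < x. Then y + r < x + r. c > 0, so (y + r) * c < (x + r) * c.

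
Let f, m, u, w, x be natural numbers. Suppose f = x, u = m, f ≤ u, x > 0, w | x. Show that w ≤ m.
w | x and x > 0, hence w ≤ x. Because f = x and f ≤ u, x ≤ u. Because w ≤ x, w ≤ u. Since u = m, w ≤ m.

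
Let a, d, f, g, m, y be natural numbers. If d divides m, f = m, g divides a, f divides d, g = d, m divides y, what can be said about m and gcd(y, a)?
m divides gcd(y, a)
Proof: Since f = m and f divides d, m divides d. d divides m, so d = m. g = d and g divides a, therefore d divides a. Since d = m, m divides a. Because m divides y, m divides gcd(y, a).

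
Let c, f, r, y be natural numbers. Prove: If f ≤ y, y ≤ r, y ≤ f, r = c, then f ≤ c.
From y ≤ f and f ≤ y, y = f. r = c and y ≤ r, so y ≤ c. y = f, so f ≤ c.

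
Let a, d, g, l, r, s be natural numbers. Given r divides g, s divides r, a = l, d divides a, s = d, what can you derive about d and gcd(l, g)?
d divides gcd(l, g)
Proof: a = l and d divides a, hence d divides l. s = d and s divides r, hence d divides r. r divides g, so d divides g. Since d divides l, d divides gcd(l, g).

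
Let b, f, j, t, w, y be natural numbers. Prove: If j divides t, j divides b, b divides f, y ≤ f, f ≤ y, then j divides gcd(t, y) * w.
f ≤ y and y ≤ f, hence f = y. j divides b and b divides f, hence j divides f. f = y, so j divides y. Since j divides t, j divides gcd(t, y). Then j divides gcd(t, y) * w.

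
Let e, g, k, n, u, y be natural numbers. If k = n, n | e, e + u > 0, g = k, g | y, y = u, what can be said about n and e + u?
n ≤ e + u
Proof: From g = k and k = n, g = n. y = u and g | y, hence g | u. g = n, so n | u. Because n | e, n | e + u. e + u > 0, so n ≤ e + u.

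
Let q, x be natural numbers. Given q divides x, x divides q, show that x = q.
x divides q and q divides x. By mutual divisibility, x = q.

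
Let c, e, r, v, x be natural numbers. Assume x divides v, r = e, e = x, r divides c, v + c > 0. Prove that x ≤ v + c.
Because r = e and e = x, r = x. Since r divides c, x divides c. Since x divides v, x divides v + c. From v + c > 0, x ≤ v + c.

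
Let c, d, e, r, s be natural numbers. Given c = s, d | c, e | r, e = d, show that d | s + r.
c = s and d | c, so d | s. e = d and e | r, hence d | r. d | s, so d | s + r.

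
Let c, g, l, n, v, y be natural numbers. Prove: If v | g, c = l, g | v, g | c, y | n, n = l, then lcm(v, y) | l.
g | v and v | g, hence g = v. c = l and g | c, hence g | l. g = v, so v | l. Because n = l and y | n, y | l. Since v | l, lcm(v, y) | l.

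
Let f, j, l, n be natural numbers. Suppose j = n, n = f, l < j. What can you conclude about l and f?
l < f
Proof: j = n and l < j, hence l < n. Since n = f, l < f.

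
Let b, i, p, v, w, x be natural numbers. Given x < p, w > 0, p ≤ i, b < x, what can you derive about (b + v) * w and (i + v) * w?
(b + v) * w < (i + v) * w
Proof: x < p and p ≤ i, hence x < i. Since b < x, b < i. Then b + v < i + v. Combining with w > 0, by multiplying by a positive, (b + v) * w < (i + v) * w.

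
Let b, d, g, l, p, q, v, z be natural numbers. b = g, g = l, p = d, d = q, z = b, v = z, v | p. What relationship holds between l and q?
l | q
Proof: z = b and b = g, hence z = g. g = l, so z = l. v = z and v | p, thus z | p. From p = d, z | d. d = q, so z | q. Since z = l, l | q.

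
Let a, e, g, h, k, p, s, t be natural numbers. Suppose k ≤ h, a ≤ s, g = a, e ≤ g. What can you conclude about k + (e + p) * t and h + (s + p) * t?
k + (e + p) * t ≤ h + (s + p) * t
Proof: g = a and e ≤ g, hence e ≤ a. Since a ≤ s, e ≤ s. Then e + p ≤ s + p. By multiplying by a non-negative, (e + p) * t ≤ (s + p) * t. k ≤ h, so k + (e + p) * t ≤ h + (s + p) * t.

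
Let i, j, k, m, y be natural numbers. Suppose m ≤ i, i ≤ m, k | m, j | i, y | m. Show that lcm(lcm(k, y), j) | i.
m ≤ i and i ≤ m, so m = i. Since k | m and y | m, lcm(k, y) | m. Because m = i, lcm(k, y) | i. Because j | i, lcm(lcm(k, y), j) | i.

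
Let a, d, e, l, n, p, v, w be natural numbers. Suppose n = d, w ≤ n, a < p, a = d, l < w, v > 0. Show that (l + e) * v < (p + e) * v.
From l < w and w ≤ n, l < n. Since n = d, l < d. a = d and a < p, so d < p. l < d, so l < p. Then l + e < p + e. Since v > 0, by multiplying by a positive, (l + e) * v < (p + e) * v.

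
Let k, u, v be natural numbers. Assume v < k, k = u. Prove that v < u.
k = u and v < k. By substitution, v < u.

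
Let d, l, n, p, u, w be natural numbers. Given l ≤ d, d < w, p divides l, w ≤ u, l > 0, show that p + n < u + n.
Because p divides l and l > 0, p ≤ l. From l ≤ d and d < w, l < w. Since p ≤ l, p < w. Since w ≤ u, p < u. Then p + n < u + n.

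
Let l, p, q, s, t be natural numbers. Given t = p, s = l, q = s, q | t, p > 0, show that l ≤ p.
Since q = s and q | t, s | t. Since t = p, s | p. Since p > 0, s ≤ p. s = l, so l ≤ p.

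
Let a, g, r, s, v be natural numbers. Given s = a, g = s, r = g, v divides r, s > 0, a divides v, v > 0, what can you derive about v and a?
v = a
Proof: r = g and v divides r, hence v divides g. Since g = s, v divides s. Since s > 0, v ≤ s. Since s = a, v ≤ a. Because a divides v and v > 0, a ≤ v. Since v ≤ a, v = a.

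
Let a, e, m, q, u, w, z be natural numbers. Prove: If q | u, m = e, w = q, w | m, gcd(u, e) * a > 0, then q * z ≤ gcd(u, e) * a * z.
w = q and w | m, hence q | m. Since m = e, q | e. Since q | u, q | gcd(u, e). Then q | gcd(u, e) * a. gcd(u, e) * a > 0, so q ≤ gcd(u, e) * a. Then q * z ≤ gcd(u, e) * a * z.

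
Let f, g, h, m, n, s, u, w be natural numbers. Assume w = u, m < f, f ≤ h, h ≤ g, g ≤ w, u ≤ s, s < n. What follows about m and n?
m < n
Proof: m < f and f ≤ h, therefore m < h. Because h ≤ g and g ≤ w, h ≤ w. Because m < h, m < w. Because w = u, m < u. From u ≤ s and s < n, u < n. m < u, so m < n.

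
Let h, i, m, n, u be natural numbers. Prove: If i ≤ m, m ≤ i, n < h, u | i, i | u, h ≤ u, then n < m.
i ≤ m and m ≤ i, thus i = m. u | i and i | u, thus u = i. From h ≤ u, h ≤ i. Since n < h, n < i. i = m, so n < m.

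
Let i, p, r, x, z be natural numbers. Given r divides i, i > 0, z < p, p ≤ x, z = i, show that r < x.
Since r divides i and i > 0, r ≤ i. From z = i and z < p, i < p. Because r ≤ i, r < p. Because p ≤ x, r < x.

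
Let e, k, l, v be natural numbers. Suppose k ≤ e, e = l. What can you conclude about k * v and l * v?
k * v ≤ l * v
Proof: e = l and k ≤ e, thus k ≤ l. Then k * v ≤ l * v.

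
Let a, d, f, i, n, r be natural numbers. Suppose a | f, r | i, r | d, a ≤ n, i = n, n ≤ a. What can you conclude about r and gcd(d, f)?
r | gcd(d, f)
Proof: Because i = n and r | i, r | n. a ≤ n and n ≤ a, therefore a = n. Since a | f, n | f. From r | n, r | f. r | d, so r | gcd(d, f).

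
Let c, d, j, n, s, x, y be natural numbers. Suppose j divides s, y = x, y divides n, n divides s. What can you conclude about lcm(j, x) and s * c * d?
lcm(j, x) divides s * c * d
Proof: y = x and y divides n, so x divides n. n divides s, so x divides s. Since j divides s, lcm(j, x) divides s. Then lcm(j, x) divides s * c. Then lcm(j, x) divides s * c * d.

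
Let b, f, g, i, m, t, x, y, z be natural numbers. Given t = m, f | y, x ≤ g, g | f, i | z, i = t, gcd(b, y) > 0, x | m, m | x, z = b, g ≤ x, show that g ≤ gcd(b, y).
Since m | x and x | m, m = x. Since t = m, t = x. i = t, so i = x. From x ≤ g and g ≤ x, x = g. i = x, so i = g. Since i | z, g | z. z = b, so g | b. g | f and f | y, hence g | y. g | b, so g | gcd(b, y). From gcd(b, y) > 0, g ≤ gcd(b, y).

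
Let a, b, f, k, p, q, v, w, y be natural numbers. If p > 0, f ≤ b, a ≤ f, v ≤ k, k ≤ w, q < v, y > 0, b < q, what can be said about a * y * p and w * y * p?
a * y * p < w * y * p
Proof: a ≤ f and f ≤ b, thus a ≤ b. Since b < q, a < q. Because q < v and v ≤ k, q < k. Since k ≤ w, q < w. a < q, so a < w. Using y > 0, by multiplying by a positive, a * y < w * y. From p > 0, by multiplying by a positive, a * y * p < w * y * p.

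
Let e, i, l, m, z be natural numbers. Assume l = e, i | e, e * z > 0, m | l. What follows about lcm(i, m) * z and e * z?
lcm(i, m) * z ≤ e * z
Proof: l = e and m | l, so m | e. Since i | e, lcm(i, m) | e. Then lcm(i, m) * z | e * z. e * z > 0, so lcm(i, m) * z ≤ e * z.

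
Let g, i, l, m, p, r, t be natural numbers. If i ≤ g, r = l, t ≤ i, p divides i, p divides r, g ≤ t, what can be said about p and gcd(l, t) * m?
p divides gcd(l, t) * m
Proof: r = l and p divides r, therefore p divides l. Because i ≤ g and g ≤ t, i ≤ t. Because t ≤ i, i = t. p divides i, so p divides t. Because p divides l, p divides gcd(l, t). Then p divides gcd(l, t) * m.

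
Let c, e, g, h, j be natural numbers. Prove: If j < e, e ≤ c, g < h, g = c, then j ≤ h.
g = c and g < h, therefore c < h. Since e ≤ c, e < h. j < e, so j < h. Then j ≤ h.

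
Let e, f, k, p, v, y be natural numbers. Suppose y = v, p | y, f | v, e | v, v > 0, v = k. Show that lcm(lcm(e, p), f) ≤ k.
From y = v and p | y, p | v. Since e | v, lcm(e, p) | v. Since f | v, lcm(lcm(e, p), f) | v. v > 0, so lcm(lcm(e, p), f) ≤ v. v = k, so lcm(lcm(e, p), f) ≤ k.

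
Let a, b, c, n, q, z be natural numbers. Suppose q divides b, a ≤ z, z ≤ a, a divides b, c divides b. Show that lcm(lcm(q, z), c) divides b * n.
a ≤ z and z ≤ a, so a = z. Since a divides b, z divides b. Since q divides b, lcm(q, z) divides b. c divides b, so lcm(lcm(q, z), c) divides b. Then lcm(lcm(q, z), c) divides b * n.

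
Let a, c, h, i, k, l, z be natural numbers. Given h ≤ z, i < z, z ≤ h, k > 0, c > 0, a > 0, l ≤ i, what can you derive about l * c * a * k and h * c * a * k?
l * c * a * k < h * c * a * k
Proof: Because z ≤ h and h ≤ z, z = h. Because l ≤ i and i < z, l < z. Since z = h, l < h. Combining with c > 0, by multiplying by a positive, l * c < h * c. Using a > 0, by multiplying by a positive, l * c * a < h * c * a. Combined with k > 0, by multiplying by a positive, l * c * a * k < h * c * a * k.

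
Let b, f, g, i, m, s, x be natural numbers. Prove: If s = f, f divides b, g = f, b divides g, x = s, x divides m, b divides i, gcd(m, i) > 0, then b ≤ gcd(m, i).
Because g = f and b divides g, b divides f. Since f divides b, f = b. s = f, so s = b. Because x = s and x divides m, s divides m. Since s = b, b divides m. b divides i, so b divides gcd(m, i). gcd(m, i) > 0, so b ≤ gcd(m, i).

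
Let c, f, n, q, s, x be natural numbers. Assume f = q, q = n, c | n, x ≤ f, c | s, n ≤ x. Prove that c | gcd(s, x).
From f = q and q = n, f = n. From x ≤ f, x ≤ n. Since n ≤ x, n = x. c | n, so c | x. Since c | s, c | gcd(s, x).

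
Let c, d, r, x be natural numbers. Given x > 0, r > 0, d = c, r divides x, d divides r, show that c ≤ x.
Since d = c and d divides r, c divides r. Because r > 0, c ≤ r. r divides x and x > 0, thus r ≤ x. c ≤ r, so c ≤ x.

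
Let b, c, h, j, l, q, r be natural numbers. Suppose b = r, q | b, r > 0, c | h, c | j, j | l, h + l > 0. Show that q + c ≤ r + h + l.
Because b = r and q | b, q | r. From r > 0, q ≤ r. Because c | j and j | l, c | l. c | h, so c | h + l. h + l > 0, so c ≤ h + l. q ≤ r, so q + c ≤ r + h + l.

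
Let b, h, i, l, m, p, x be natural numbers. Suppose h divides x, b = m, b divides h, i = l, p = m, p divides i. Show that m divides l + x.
i = l and p divides i, so p divides l. Since p = m, m divides l. b divides h and h divides x, therefore b divides x. Because b = m, m divides x. Since m divides l, m divides l + x.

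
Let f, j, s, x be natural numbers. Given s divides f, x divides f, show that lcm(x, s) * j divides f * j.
x divides f and s divides f, therefore lcm(x, s) divides f. Then lcm(x, s) * j divides f * j.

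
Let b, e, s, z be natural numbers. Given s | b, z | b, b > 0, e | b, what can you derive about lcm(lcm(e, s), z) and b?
lcm(lcm(e, s), z) ≤ b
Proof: e | b and s | b, hence lcm(e, s) | b. Since z | b, lcm(lcm(e, s), z) | b. Since b > 0, lcm(lcm(e, s), z) ≤ b.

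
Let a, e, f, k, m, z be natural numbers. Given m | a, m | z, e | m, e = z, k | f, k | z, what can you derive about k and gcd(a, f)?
k | gcd(a, f)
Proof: e = z and e | m, so z | m. m | z, so m = z. m | a, so z | a. k | z, so k | a. k | f, so k | gcd(a, f).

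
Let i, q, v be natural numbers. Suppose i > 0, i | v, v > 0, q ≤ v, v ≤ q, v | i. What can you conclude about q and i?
q = i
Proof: q ≤ v and v ≤ q, hence q = v. Since v | i and i > 0, v ≤ i. From i | v and v > 0, i ≤ v. Since v ≤ i, v = i. Since q = v, q = i.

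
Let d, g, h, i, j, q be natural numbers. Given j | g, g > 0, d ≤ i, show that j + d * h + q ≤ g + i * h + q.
j | g and g > 0, hence j ≤ g. d ≤ i, so d * h ≤ i * h. j ≤ g, so j + d * h ≤ g + i * h. Then j + d * h + q ≤ g + i * h + q.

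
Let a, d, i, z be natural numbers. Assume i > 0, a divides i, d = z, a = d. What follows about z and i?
z ≤ i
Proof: Since a = d and a divides i, d divides i. i > 0, so d ≤ i. d = z, so z ≤ i.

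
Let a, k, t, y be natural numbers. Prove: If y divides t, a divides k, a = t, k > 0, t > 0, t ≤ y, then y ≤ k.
y divides t and t > 0, hence y ≤ t. t ≤ y, so t = y. a = t and a divides k, thus t divides k. Since k > 0, t ≤ k. t = y, so y ≤ k.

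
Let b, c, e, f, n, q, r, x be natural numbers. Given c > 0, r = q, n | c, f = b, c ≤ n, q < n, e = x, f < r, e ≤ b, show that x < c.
From n | c and c > 0, n ≤ c. Since c ≤ n, n = c. r = q and f < r, hence f < q. Since q < n, f < n. f = b, so b < n. Because e ≤ b, e < n. Since e = x, x < n. Since n = c, x < c.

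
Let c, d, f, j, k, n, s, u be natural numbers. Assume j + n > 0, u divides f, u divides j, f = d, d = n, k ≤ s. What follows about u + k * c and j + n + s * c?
u + k * c ≤ j + n + s * c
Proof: From f = d and d = n, f = n. Since u divides f, u divides n. u divides j, so u divides j + n. j + n > 0, so u ≤ j + n. Since k ≤ s, by multiplying by a non-negative, k * c ≤ s * c. u ≤ j + n, so u + k * c ≤ j + n + s * c.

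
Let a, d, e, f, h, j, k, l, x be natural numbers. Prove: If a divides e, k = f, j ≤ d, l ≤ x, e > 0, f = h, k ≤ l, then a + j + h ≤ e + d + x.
From a divides e and e > 0, a ≤ e. k = f and k ≤ l, hence f ≤ l. l ≤ x, so f ≤ x. Because f = h, h ≤ x. Since j ≤ d, j + h ≤ d + x. a ≤ e, so a + j + h ≤ e + d + x.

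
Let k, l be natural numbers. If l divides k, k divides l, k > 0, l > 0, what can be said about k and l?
k = l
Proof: From l divides k and k > 0, l ≤ k. Since k divides l and l > 0, k ≤ l. Since l ≤ k, l = k. Then k = l.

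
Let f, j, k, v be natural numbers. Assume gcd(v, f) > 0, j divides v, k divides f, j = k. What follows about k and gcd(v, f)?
k ≤ gcd(v, f)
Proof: j = k and j divides v, hence k divides v. k divides f, so k divides gcd(v, f). Since gcd(v, f) > 0, k ≤ gcd(v, f).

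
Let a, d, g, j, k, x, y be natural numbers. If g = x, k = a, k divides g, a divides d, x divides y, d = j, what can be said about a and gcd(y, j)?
a divides gcd(y, j)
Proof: Since g = x and k divides g, k divides x. Because k = a, a divides x. From x divides y, a divides y. Since d = j and a divides d, a divides j. Since a divides y, a divides gcd(y, j).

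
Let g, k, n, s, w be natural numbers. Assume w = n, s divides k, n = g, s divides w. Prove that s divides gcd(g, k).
w = n and n = g, thus w = g. Since s divides w, s divides g. Since s divides k, s divides gcd(g, k).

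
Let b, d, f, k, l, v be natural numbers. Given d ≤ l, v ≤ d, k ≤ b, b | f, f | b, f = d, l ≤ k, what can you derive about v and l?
v ≤ l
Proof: b | f and f | b, hence b = f. From f = d, b = d. Since k ≤ b, k ≤ d. Since l ≤ k, l ≤ d. Because d ≤ l, d = l. v ≤ d, so v ≤ l.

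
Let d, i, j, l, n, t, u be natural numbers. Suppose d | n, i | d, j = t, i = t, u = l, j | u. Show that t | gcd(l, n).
u = l and j | u, so j | l. Since j = t, t | l. From i | d and d | n, i | n. i = t, so t | n. Since t | l, t | gcd(l, n).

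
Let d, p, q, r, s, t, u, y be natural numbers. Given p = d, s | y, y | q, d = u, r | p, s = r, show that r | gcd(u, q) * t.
p = d and d = u, so p = u. r | p, so r | u. Because s = r and s | y, r | y. Since y | q, r | q. r | u, so r | gcd(u, q). Then r | gcd(u, q) * t.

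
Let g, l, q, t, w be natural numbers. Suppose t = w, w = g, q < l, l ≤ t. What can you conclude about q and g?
q < g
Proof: Because t = w and w = g, t = g. q < l and l ≤ t, so q < t. Since t = g, q < g.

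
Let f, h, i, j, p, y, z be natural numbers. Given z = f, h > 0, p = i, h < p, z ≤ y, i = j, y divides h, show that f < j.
From p = i and i = j, p = j. z = f and z ≤ y, therefore f ≤ y. y divides h and h > 0, thus y ≤ h. Since h < p, y < p. Since f ≤ y, f < p. p = j, so f < j.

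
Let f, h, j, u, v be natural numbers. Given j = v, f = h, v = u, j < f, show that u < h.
Because j = v and v = u, j = u. f = h and j < f, thus j < h. Since j = u, u < h.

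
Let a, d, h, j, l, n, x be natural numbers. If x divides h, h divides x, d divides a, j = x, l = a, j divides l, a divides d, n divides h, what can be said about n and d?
n divides d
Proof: x divides h and h divides x, hence x = h. Because a divides d and d divides a, a = d. l = a and j divides l, hence j divides a. a = d, so j divides d. j = x, so x divides d. x = h, so h divides d. Since n divides h, n divides d.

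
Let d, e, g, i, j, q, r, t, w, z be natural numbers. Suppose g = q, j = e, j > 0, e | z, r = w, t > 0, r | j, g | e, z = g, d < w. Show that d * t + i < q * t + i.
z = g and e | z, therefore e | g. g | e, so e = g. Since j = e, j = g. r | j and j > 0, so r ≤ j. Since r = w, w ≤ j. j = g, so w ≤ g. Since d < w, d < g. Since g = q, d < q. t > 0, so d * t < q * t. Then d * t + i < q * t + i.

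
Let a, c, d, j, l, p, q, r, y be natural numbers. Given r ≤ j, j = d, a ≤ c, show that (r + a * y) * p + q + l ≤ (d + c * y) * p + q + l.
j = d and r ≤ j, therefore r ≤ d. a ≤ c, thus a * y ≤ c * y. From r ≤ d, r + a * y ≤ d + c * y. Then (r + a * y) * p ≤ (d + c * y) * p. Then (r + a * y) * p + q ≤ (d + c * y) * p + q. Then (r + a * y) * p + q + l ≤ (d + c * y) * p + q + l.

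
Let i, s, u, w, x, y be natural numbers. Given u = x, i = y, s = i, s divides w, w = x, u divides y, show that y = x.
u = x and u divides y, so x divides y. s = i and i = y, hence s = y. w = x and s divides w, therefore s divides x. s = y, so y divides x. Since x divides y, x = y. Then y = x.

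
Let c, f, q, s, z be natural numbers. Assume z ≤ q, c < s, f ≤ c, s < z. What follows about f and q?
f < q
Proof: f ≤ c and c < s, so f < s. Since s < z and z ≤ q, s < q. From f < s, f < q.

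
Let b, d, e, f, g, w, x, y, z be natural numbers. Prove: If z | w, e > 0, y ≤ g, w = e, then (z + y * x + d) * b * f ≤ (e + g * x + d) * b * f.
Because w = e and z | w, z | e. Since e > 0, z ≤ e. Because y ≤ g, y * x ≤ g * x. Then y * x + d ≤ g * x + d. Since z ≤ e, z + y * x + d ≤ e + g * x + d. Then (z + y * x + d) * b ≤ (e + g * x + d) * b. Then (z + y * x + d) * b * f ≤ (e + g * x + d) * b * f.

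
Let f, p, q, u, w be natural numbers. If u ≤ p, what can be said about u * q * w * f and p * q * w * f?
u * q * w * f ≤ p * q * w * f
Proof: u ≤ p. By multiplying by a non-negative, u * q ≤ p * q. By multiplying by a non-negative, u * q * w ≤ p * q * w. By multiplying by a non-negative, u * q * w * f ≤ p * q * w * f.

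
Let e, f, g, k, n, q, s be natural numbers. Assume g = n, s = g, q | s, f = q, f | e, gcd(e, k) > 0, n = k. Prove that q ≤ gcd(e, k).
f = q and f | e, thus q | e. From s = g and g = n, s = n. Since n = k, s = k. Since q | s, q | k. q | e, so q | gcd(e, k). gcd(e, k) > 0, so q ≤ gcd(e, k).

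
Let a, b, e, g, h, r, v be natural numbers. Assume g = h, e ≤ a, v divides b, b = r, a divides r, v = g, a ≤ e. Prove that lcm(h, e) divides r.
Since v = g and v divides b, g divides b. b = r, so g divides r. Since g = h, h divides r. a ≤ e and e ≤ a, therefore a = e. Since a divides r, e divides r. h divides r, so lcm(h, e) divides r.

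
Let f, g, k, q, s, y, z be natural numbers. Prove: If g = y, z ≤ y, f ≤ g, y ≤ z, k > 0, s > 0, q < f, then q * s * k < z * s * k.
y ≤ z and z ≤ y, therefore y = z. g = y, so g = z. q < f and f ≤ g, hence q < g. Because g = z, q < z. From s > 0, by multiplying by a positive, q * s < z * s. Since k > 0, by multiplying by a positive, q * s * k < z * s * k.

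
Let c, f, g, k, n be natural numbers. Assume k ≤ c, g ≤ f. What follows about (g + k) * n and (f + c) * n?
(g + k) * n ≤ (f + c) * n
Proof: Because g ≤ f and k ≤ c, g + k ≤ f + c. By multiplying by a non-negative, (g + k) * n ≤ (f + c) * n.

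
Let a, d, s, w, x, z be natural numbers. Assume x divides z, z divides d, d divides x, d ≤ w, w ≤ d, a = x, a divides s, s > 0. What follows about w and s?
w ≤ s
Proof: Because x divides z and z divides d, x divides d. d divides x, so x = d. Because d ≤ w and w ≤ d, d = w. Because x = d, x = w. Because a = x and a divides s, x divides s. s > 0, so x ≤ s. Since x = w, w ≤ s.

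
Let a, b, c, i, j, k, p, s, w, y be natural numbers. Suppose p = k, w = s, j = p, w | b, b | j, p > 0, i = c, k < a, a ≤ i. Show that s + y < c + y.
From w | b and b | j, w | j. Since j = p, w | p. Since p > 0, w ≤ p. w = s, so s ≤ p. Because p = k, s ≤ k. k < a and a ≤ i, hence k < i. Since i = c, k < c. Since s ≤ k, s < c. Then s + y < c + y.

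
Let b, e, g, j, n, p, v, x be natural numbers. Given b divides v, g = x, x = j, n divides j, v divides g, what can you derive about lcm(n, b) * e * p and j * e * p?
lcm(n, b) * e * p divides j * e * p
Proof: Because g = x and x = j, g = j. v divides g, so v divides j. Since b divides v, b divides j. n divides j, so lcm(n, b) divides j. Then lcm(n, b) * e divides j * e. Then lcm(n, b) * e * p divides j * e * p.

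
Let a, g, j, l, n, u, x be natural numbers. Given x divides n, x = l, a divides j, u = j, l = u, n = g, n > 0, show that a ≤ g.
l = u and u = j, hence l = j. Because x = l and x divides n, l divides n. Since l = j, j divides n. Since a divides j, a divides n. n > 0, so a ≤ n. Since n = g, a ≤ g.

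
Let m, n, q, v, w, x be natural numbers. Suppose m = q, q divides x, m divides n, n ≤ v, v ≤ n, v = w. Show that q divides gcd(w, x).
From n ≤ v and v ≤ n, n = v. Since v = w, n = w. Since m divides n, m divides w. From m = q, q divides w. q divides x, so q divides gcd(w, x).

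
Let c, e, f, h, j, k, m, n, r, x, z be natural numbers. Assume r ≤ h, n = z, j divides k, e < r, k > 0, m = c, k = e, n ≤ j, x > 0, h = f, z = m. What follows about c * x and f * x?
c * x < f * x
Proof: Since n = z and z = m, n = m. n ≤ j, so m ≤ j. j divides k and k > 0, thus j ≤ k. Since m ≤ j, m ≤ k. k = e, so m ≤ e. Because e < r and r ≤ h, e < h. h = f, so e < f. Since m ≤ e, m < f. m = c, so c < f. Since x > 0, by multiplying by a positive, c * x < f * x.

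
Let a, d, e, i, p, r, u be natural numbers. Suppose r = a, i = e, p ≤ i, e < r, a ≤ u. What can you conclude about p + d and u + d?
p + d < u + d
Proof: i = e and p ≤ i, hence p ≤ e. Since e < r, p < r. Because r = a, p < a. Since a ≤ u, p < u. Then p + d < u + d.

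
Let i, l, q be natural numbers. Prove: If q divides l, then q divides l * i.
q divides l. By divisibility extends to multiples, q divides l * i.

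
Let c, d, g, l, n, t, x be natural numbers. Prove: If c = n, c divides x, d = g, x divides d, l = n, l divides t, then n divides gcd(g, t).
c = n and c divides x, thus n divides x. Because d = g and x divides d, x divides g. Since n divides x, n divides g. Since l = n and l divides t, n divides t. n divides g, so n divides gcd(g, t).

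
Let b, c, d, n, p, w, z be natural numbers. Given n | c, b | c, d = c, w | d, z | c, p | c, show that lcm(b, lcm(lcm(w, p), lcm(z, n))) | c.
From d = c and w | d, w | c. From p | c, lcm(w, p) | c. z | c and n | c, thus lcm(z, n) | c. Since lcm(w, p) | c, lcm(lcm(w, p), lcm(z, n)) | c. b | c, so lcm(b, lcm(lcm(w, p), lcm(z, n))) | c.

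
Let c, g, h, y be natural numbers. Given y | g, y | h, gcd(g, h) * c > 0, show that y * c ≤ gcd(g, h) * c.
y | g and y | h, so y | gcd(g, h). Then y * c | gcd(g, h) * c. gcd(g, h) * c > 0, so y * c ≤ gcd(g, h) * c.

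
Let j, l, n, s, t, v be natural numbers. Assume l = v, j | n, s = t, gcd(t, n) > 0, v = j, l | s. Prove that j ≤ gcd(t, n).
Since l = v and l | s, v | s. Since v = j, j | s. Since s = t, j | t. j | n, so j | gcd(t, n). gcd(t, n) > 0, so j ≤ gcd(t, n).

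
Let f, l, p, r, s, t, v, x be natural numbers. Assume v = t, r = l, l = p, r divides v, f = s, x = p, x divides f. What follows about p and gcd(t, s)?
p divides gcd(t, s)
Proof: r = l and l = p, hence r = p. r divides v, so p divides v. v = t, so p divides t. Because x = p and x divides f, p divides f. Since f = s, p divides s. p divides t, so p divides gcd(t, s).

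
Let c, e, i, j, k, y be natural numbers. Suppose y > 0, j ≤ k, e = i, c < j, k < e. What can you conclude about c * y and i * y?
c * y < i * y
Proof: Because e = i and k < e, k < i. Since j ≤ k, j < i. c < j, so c < i. y > 0, so c * y < i * y.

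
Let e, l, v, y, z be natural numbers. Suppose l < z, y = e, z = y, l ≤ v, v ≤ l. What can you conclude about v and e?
v < e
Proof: z = y and y = e, therefore z = e. From l ≤ v and v ≤ l, l = v. l < z, so v < z. z = e, so v < e.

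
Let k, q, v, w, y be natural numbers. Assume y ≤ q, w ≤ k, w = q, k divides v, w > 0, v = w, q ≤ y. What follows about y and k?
y = k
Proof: v = w and k divides v, thus k divides w. w > 0, so k ≤ w. From w ≤ k, k = w. w = q, so k = q. q ≤ y and y ≤ q, therefore q = y. k = q, so k = y. Then y = k.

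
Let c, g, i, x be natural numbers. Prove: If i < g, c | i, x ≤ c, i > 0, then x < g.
Because c | i and i > 0, c ≤ i. Since x ≤ c, x ≤ i. Since i < g, x < g.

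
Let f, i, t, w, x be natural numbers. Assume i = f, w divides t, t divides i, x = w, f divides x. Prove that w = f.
w divides t and t divides i, therefore w divides i. i = f, so w divides f. x = w and f divides x, thus f divides w. Since w divides f, w = f.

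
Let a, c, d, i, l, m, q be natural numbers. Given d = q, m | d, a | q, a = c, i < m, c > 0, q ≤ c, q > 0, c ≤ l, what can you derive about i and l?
i < l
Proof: a | q and q > 0, thus a ≤ q. a = c, so c ≤ q. q ≤ c, so q = c. From d = q and m | d, m | q. Since q = c, m | c. Because c > 0, m ≤ c. c ≤ l, so m ≤ l. Since i < m, i < l.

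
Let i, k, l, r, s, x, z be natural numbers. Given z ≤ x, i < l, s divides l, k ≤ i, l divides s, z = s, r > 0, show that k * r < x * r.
s divides l and l divides s, hence s = l. Since z = s, z = l. Since z ≤ x, l ≤ x. Because i < l, i < x. Since k ≤ i, k < x. Combining with r > 0, by multiplying by a positive, k * r < x * r.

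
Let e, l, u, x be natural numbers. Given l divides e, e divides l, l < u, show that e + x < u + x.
l divides e and e divides l, therefore l = e. l < u, so e < u. Then e + x < u + x.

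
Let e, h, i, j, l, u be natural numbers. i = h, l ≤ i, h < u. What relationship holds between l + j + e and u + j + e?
l + j + e < u + j + e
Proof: Because i = h and l ≤ i, l ≤ h. Since h < u, l < u. Then l + j < u + j. Then l + j + e < u + j + e.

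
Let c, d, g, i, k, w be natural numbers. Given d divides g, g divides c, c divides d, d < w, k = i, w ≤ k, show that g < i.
g divides c and c divides d, so g divides d. d divides g, so d = g. Because k = i and w ≤ k, w ≤ i. Since d < w, d < i. d = g, so g < i.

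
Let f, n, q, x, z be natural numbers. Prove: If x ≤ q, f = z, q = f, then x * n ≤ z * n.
Because q = f and f = z, q = z. Because x ≤ q, x ≤ z. By multiplying by a non-negative, x * n ≤ z * n.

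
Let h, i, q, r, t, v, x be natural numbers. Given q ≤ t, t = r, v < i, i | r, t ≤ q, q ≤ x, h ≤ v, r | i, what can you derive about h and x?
h < x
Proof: From i | r and r | i, i = r. Because h ≤ v and v < i, h < i. i = r, so h < r. q ≤ t and t ≤ q, therefore q = t. t = r, so q = r. q ≤ x, so r ≤ x. Since h < r, h < x.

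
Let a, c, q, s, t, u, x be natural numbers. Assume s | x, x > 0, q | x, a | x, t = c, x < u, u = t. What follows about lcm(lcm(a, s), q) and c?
lcm(lcm(a, s), q) < c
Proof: From a | x and s | x, lcm(a, s) | x. q | x, so lcm(lcm(a, s), q) | x. Since x > 0, lcm(lcm(a, s), q) ≤ x. u = t and x < u, therefore x < t. Since t = c, x < c. lcm(lcm(a, s), q) ≤ x, so lcm(lcm(a, s), q) < c.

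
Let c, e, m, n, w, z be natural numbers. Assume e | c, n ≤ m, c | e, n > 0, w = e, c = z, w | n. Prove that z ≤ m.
e | c and c | e, thus e = c. Since c = z, e = z. w = e and w | n, therefore e | n. Because e = z, z | n. n > 0, so z ≤ n. Because n ≤ m, z ≤ m.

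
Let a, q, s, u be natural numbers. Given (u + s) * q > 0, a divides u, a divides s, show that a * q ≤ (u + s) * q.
Because a divides u and a divides s, a divides u + s. Then a * q divides (u + s) * q. (u + s) * q > 0, so a * q ≤ (u + s) * q.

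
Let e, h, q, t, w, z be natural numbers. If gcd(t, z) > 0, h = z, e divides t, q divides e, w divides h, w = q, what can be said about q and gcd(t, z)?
q ≤ gcd(t, z)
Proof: Since q divides e and e divides t, q divides t. h = z and w divides h, hence w divides z. From w = q, q divides z. q divides t, so q divides gcd(t, z). gcd(t, z) > 0, so q ≤ gcd(t, z).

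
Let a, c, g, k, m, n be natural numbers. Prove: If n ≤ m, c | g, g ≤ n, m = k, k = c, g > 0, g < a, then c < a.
Since m = k and k = c, m = c. Because g ≤ n and n ≤ m, g ≤ m. Since m = c, g ≤ c. Since c | g and g > 0, c ≤ g. g ≤ c, so g = c. g < a, so c < a.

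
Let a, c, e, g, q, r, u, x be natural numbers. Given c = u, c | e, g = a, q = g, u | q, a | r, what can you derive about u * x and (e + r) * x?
u * x | (e + r) * x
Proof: c = u and c | e, hence u | e. q = g and u | q, so u | g. From g = a, u | a. Because a | r, u | r. Since u | e, u | e + r. Then u * x | (e + r) * x.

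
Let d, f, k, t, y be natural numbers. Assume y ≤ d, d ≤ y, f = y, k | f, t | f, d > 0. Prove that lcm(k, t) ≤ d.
y ≤ d and d ≤ y, therefore y = d. k | f and t | f, therefore lcm(k, t) | f. f = y, so lcm(k, t) | y. y = d, so lcm(k, t) | d. Since d > 0, lcm(k, t) ≤ d.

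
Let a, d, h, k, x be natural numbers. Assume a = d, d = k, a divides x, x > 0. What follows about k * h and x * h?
k * h ≤ x * h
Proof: a = d and d = k, therefore a = k. a divides x, so k divides x. x > 0, so k ≤ x. By multiplying by a non-negative, k * h ≤ x * h.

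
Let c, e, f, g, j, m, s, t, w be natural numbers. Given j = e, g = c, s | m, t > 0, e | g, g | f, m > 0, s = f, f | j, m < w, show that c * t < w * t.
j = e and f | j, hence f | e. From e | g, f | g. g | f, so f = g. g = c, so f = c. s = f and s | m, hence f | m. m > 0, so f ≤ m. m < w, so f < w. f = c, so c < w. t > 0, so c * t < w * t.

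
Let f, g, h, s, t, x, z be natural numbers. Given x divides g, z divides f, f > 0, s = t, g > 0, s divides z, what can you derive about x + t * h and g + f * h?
x + t * h ≤ g + f * h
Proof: Because x divides g and g > 0, x ≤ g. Since s divides z and z divides f, s divides f. s = t, so t divides f. Since f > 0, t ≤ f. By multiplying by a non-negative, t * h ≤ f * h. Since x ≤ g, x + t * h ≤ g + f * h.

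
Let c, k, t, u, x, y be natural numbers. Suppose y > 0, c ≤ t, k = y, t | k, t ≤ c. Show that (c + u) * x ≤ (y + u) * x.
Because t ≤ c and c ≤ t, t = c. t | k, so c | k. Since k = y, c | y. y > 0, so c ≤ y. Then c + u ≤ y + u. Then (c + u) * x ≤ (y + u) * x.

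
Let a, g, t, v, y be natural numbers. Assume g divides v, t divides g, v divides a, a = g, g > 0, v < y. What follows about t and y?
t < y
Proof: Because t divides g and g > 0, t ≤ g. Because a = g and v divides a, v divides g. From g divides v, v = g. Since v < y, g < y. Since t ≤ g, t < y.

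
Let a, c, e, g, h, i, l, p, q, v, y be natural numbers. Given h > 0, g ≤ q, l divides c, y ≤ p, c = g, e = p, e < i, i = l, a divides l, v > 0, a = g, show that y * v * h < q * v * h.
c = g and l divides c, so l divides g. Since a = g and a divides l, g divides l. l divides g, so l = g. Since i = l, i = g. Because e < i, e < g. e = p, so p < g. y ≤ p, so y < g. Since g ≤ q, y < q. Using v > 0 and multiplying by a positive, y * v < q * v. Combined with h > 0, by multiplying by a positive, y * v * h < q * v * h.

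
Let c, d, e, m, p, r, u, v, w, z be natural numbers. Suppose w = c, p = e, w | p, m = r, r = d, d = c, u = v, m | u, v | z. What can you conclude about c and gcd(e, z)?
c | gcd(e, z)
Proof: p = e and w | p, therefore w | e. Since w = c, c | e. m = r and r = d, thus m = d. d = c, so m = c. Since u = v and m | u, m | v. Since v | z, m | z. From m = c, c | z. c | e, so c | gcd(e, z).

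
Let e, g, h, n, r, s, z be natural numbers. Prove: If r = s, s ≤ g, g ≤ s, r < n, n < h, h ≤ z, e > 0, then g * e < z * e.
s ≤ g and g ≤ s, thus s = g. r = s, so r = g. Because r < n and n < h, r < h. Because h ≤ z, r < z. Since r = g, g < z. Combining with e > 0, by multiplying by a positive, g * e < z * e.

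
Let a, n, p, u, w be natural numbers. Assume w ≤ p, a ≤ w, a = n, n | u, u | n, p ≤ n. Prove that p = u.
a = n and a ≤ w, therefore n ≤ w. w ≤ p, so n ≤ p. p ≤ n, so p = n. n | u and u | n, therefore n = u. Since p = n, p = u.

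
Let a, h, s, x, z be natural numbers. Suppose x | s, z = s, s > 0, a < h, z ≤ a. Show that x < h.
x | s and s > 0, thus x ≤ s. z = s and z ≤ a, therefore s ≤ a. Since a < h, s < h. Because x ≤ s, x < h.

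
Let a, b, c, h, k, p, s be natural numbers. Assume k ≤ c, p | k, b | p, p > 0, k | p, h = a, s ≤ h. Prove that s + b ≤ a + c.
Because h = a and s ≤ h, s ≤ a. From b | p and p > 0, b ≤ p. k | p and p | k, hence k = p. k ≤ c, so p ≤ c. From b ≤ p, b ≤ c. s ≤ a, so s + b ≤ a + c.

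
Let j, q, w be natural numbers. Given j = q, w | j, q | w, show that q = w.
j = q and w | j, hence w | q. q | w, so q = w.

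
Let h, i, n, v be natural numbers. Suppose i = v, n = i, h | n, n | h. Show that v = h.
From h | n and n | h, h = n. n = i, so h = i. Since i = v, h = v. Then v = h.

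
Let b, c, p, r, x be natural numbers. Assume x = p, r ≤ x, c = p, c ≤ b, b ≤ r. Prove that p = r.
Because x = p and r ≤ x, r ≤ p. Because c = p and c ≤ b, p ≤ b. b ≤ r, so p ≤ r. Since r ≤ p, r = p. Then p = r.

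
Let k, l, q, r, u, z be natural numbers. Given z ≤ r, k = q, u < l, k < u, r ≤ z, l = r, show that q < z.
Since r ≤ z and z ≤ r, r = z. Since l = r, l = z. Since k < u and u < l, k < l. Since l = z, k < z. From k = q, q < z.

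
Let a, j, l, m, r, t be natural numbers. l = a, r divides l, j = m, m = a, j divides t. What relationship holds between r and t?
r divides t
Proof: l = a and r divides l, therefore r divides a. From j = m and m = a, j = a. Since j divides t, a divides t. Since r divides a, r divides t.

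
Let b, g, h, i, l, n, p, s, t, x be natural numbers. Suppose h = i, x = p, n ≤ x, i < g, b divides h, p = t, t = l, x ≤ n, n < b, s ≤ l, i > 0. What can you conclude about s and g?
s < g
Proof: Because n ≤ x and x ≤ n, n = x. Since x = p, n = p. Since p = t, n = t. t = l, so n = l. Since h = i and b divides h, b divides i. i > 0, so b ≤ i. i < g, so b < g. n < b, so n < g. n = l, so l < g. s ≤ l, so s < g.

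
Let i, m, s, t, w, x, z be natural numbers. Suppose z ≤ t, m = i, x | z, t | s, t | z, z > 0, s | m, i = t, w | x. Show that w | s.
t | z and z > 0, so t ≤ z. z ≤ t, so z = t. m = i and i = t, hence m = t. Since s | m, s | t. Since t | s, t = s. Because z = t, z = s. w | x and x | z, therefore w | z. Since z = s, w | s.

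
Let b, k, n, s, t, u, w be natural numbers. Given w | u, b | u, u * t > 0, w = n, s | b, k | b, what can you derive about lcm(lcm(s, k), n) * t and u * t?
lcm(lcm(s, k), n) * t ≤ u * t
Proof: Since s | b and k | b, lcm(s, k) | b. From b | u, lcm(s, k) | u. w = n and w | u, so n | u. Because lcm(s, k) | u, lcm(lcm(s, k), n) | u. Then lcm(lcm(s, k), n) * t | u * t. Because u * t > 0, lcm(lcm(s, k), n) * t ≤ u * t.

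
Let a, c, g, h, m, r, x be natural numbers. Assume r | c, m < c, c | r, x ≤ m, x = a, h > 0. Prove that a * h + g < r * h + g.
From c | r and r | c, c = r. From x = a and x ≤ m, a ≤ m. Since m < c, a < c. Since c = r, a < r. Since h > 0, a * h < r * h. Then a * h + g < r * h + g.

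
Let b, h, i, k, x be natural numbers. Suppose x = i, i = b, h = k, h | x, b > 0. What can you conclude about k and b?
k ≤ b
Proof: x = i and i = b, therefore x = b. Since h = k and h | x, k | x. x = b, so k | b. Since b > 0, k ≤ b.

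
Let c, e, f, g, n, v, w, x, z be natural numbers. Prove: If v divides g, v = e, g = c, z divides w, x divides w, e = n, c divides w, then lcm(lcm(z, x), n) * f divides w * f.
z divides w and x divides w, therefore lcm(z, x) divides w. g = c and v divides g, therefore v divides c. Since v = e, e divides c. c divides w, so e divides w. Because e = n, n divides w. Since lcm(z, x) divides w, lcm(lcm(z, x), n) divides w. Then lcm(lcm(z, x), n) * f divides w * f.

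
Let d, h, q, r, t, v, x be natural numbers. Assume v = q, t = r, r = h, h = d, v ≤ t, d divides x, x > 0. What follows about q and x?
q ≤ x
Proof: t = r and r = h, thus t = h. h = d, so t = d. v ≤ t, so v ≤ d. From d divides x and x > 0, d ≤ x. Since v ≤ d, v ≤ x. Because v = q, q ≤ x.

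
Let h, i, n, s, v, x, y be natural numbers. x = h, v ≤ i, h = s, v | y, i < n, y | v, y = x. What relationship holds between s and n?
s < n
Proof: Because y = x and x = h, y = h. h = s, so y = s. v | y and y | v, thus v = y. Since v ≤ i and i < n, v < n. v = y, so y < n. Since y = s, s < n.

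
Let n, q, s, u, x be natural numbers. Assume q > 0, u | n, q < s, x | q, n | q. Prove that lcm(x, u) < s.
Since u | n and n | q, u | q. Since x | q, lcm(x, u) | q. q > 0, so lcm(x, u) ≤ q. From q < s, lcm(x, u) < s.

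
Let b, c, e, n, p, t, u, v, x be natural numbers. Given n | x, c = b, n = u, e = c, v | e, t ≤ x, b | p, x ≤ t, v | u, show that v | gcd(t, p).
x ≤ t and t ≤ x, thus x = t. From n = u and n | x, u | x. Since v | u, v | x. x = t, so v | t. Because e = c and c = b, e = b. v | e, so v | b. b | p, so v | p. Since v | t, v | gcd(t, p).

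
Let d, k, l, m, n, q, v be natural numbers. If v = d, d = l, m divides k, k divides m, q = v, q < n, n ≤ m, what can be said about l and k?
l < k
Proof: v = d and d = l, hence v = l. m divides k and k divides m, hence m = k. Because q = v and q < n, v < n. n ≤ m, so v < m. m = k, so v < k. v = l, so l < k.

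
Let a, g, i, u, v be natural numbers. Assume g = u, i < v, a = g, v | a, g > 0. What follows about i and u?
i < u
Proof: Since a = g and v | a, v | g. Because g > 0, v ≤ g. i < v, so i < g. From g = u, i < u.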